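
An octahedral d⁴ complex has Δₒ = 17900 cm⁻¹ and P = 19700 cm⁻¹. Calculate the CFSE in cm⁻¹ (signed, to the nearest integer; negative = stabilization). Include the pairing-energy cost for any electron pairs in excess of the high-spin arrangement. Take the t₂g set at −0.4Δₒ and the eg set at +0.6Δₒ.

-10740

Here Δₒ < P (17900 < 19700), so the high-spin state is favoured.
Filling d⁴ accordingly: t₂g³ eg¹.
Orbital CFSE = -0.6Δₒ = -0.6 × 17900 = -10740 cm⁻¹.
High-spin has no excess pairs, so no pairing correction applies.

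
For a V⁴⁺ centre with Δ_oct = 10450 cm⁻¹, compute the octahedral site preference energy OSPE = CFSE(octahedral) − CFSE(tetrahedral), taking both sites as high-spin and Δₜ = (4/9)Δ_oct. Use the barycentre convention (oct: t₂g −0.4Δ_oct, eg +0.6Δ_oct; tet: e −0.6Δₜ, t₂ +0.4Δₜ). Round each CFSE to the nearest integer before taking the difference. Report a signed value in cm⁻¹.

Group 5 minus oxidation state +4 gives a d¹ configuration for V⁴⁺.
Octahedral (high-spin): t₂g¹ eg⁰, CFSE = 1(−0.4) + 0(+0.6) = -0.4Δ_oct = -0.4 × 10450 = -4180 cm⁻¹.
In a tetrahedral site the filling is e¹ t₂⁰: CFSE(tet) = -0.6Δₜ = -0.6 × (4/9)(10450) = -2787 cm⁻¹.
Subtracting, OSPE = -4180 − (-2787) = -1393 cm⁻¹.

-1393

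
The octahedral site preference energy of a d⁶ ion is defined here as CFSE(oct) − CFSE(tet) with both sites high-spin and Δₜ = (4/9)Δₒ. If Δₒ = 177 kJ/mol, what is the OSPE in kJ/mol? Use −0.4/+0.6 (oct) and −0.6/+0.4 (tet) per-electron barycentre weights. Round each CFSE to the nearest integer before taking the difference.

Octahedral high-spin t₂g⁴ eg²: CFSE = -0.4 × 177 = -71 kJ/mol.
Tetrahedral e³ t₂³ gives -0.6Δₜ = -0.6 × (4/9) × 177 = -47 kJ/mol.
OSPE = -71 − (-47) = -24 kJ/mol.

-24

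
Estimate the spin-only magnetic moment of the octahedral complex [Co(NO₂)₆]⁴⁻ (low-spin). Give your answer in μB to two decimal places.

Each NO₂⁻ contributes -1; 6 × (-1) = -6. With overall charge -4, Co is in the +2 oxidation state.
Co²⁺: group 9, so d-count = 9 − 2 = 7.
Configuration: t₂g⁶ eg¹ → 1 unpaired electron.
μ(spin-only) = √[1(1+2)] = √3 ≈ 1.73 μB.

1.73 μB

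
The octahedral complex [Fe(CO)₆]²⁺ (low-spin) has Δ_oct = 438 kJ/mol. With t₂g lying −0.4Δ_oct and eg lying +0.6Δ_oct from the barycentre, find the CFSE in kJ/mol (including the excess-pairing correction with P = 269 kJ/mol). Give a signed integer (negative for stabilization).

-513

CO is neutral, so the +2 overall charge sits on Fe: oxidation state +2.
Group 8 minus oxidation state +2 gives a d⁶ configuration for Fe²⁺.
Electron filling gives t₂g⁶ eg⁰.
CFSE(orbital) = 6×(-0.4Δ_oct) + 0×(0.6Δ_oct) = -2.4Δ_oct; with Δ_oct = 438 kJ/mol that is -1051 kJ/mol.
High-spin d⁶ would be t₂g⁴ eg² with 1 pair; low-spin has 3, so 2 excess pairs cost +2P = +538 kJ/mol.
Combining: -1051 + 538 = -513 kJ/mol.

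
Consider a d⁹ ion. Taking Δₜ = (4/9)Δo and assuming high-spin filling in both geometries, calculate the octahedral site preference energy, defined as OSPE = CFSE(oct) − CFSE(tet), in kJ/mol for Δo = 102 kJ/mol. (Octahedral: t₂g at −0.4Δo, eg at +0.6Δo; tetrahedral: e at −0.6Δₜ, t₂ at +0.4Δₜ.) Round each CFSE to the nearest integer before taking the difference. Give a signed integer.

Octahedral high-spin t₂g⁶ eg³: CFSE = -0.6 × 102 = -61 kJ/mol.
In a tetrahedral site the filling is e⁴ t₂⁵: CFSE(tet) = -0.4Δₜ = -0.4 × (4/9)(102) = -18 kJ/mol.
OSPE = -61 − (-18) = -43 kJ/mol.

-43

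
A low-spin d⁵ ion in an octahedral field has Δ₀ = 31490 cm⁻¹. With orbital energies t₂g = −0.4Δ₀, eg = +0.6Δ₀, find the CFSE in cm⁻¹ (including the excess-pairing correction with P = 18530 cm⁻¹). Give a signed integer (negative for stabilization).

-25920

Electron filling gives t₂g⁵ eg⁰.
Orbital CFSE = 5(-0.4) + 0(0.6) = -2.0Δ₀ = -2.0 × 31490 = -62980 cm⁻¹.
Relative to high-spin t₂g³ eg² (0 paired), the low-spin configuration has 2 additional pairs, contributing +2 × 18530 = +37060 cm⁻¹.
Net CFSE = -62980 + 37060 = -25920 cm⁻¹.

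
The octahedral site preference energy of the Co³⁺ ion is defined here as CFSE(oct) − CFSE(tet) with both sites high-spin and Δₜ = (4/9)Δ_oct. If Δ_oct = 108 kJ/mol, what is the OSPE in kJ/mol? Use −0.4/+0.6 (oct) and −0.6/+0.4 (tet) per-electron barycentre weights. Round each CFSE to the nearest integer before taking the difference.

-14

Group 9 minus oxidation state +3 gives a d⁶ configuration for Co³⁺.
In an octahedral site d⁶ (HS) is t₂g⁴ eg², giving CFSE(oct) = -0.4Δ_oct = -43 kJ/mol.
Tetrahedral: e³ t₂³, CFSE = 3(−0.6) + 3(+0.4) = -0.6Δₜ = -0.6 × (4/9) × 108 = -29 kJ/mol.
Subtracting, OSPE = -43 − (-29) = -14 kJ/mol.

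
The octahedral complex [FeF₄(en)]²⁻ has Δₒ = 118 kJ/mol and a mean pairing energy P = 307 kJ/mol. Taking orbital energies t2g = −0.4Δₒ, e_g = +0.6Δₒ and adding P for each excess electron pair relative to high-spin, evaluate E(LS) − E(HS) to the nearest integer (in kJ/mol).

378

Ligand charges: 4×(-1) from F⁻ and 1×(+0) from en sum to -4; with overall charge -2, Fe is +2.
Group 8 minus oxidation state +2 gives a d⁶ configuration for Fe²⁺.
High-spin: t2g^4 e_g^2, CFSE = -0.4Δₒ = -47 kJ/mol.
For low-spin the configuration is t2g^6 e_g^0: orbital energy -2.4 × 118 = -283 kJ/mol, and 2 additional pairs relative to high-spin add 614 kJ/mol, giving 331 kJ/mol.
Thus E(LS) − E(HS) = 378 kJ/mol.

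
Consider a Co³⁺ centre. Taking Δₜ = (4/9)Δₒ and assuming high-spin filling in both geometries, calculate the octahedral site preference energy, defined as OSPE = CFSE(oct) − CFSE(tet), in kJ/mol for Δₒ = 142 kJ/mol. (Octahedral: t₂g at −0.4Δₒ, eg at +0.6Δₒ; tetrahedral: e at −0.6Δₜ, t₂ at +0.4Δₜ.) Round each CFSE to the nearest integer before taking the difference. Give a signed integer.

Co is in group 9, so Co³⁺ is d⁶ (9 − 3 = 6).
Octahedral (high-spin): t₂g⁴ eg², CFSE = 4(−0.4) + 2(+0.6) = -0.4Δₒ = -0.4 × 142 = -57 kJ/mol.
In a tetrahedral site the filling is e³ t₂³: CFSE(tet) = -0.6Δₜ = -0.6 × (4/9)(142) = -38 kJ/mol.
Subtracting, OSPE = -57 − (-38) = -19 kJ/mol.

-19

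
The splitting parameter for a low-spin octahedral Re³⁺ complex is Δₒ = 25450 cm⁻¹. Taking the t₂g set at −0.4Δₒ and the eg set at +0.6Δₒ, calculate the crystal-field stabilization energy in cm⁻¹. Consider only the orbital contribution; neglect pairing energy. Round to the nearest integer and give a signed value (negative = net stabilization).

-40720

Group 7 minus oxidation state +3 gives a d⁴ configuration for Re³⁺.
The d⁴ electrons fill as t₂g⁴ eg⁰.
Orbital CFSE = 4(-0.4) + 0(0.6) = -1.6Δₒ = -1.6 × 25450 = -40720 cm⁻¹.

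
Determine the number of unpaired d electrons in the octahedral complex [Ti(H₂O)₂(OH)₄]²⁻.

2

Ligand charges: 2×(+0) from H₂O and 4×(-1) from OH⁻ sum to -4; with overall charge -2, Ti is +2.
Ti sits in group 4; removing 2 electrons leaves Ti²⁺ with 4 − 2 = 2 d electrons.
Configuration: t₂g² eg⁰, giving 2 unpaired electrons.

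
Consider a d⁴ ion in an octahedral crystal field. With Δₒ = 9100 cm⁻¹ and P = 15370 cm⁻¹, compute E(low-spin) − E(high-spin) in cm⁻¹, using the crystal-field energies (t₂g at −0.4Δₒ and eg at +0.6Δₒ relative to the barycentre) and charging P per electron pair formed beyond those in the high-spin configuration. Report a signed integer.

High-spin d⁴ fills as t₂g³ eg¹ with CFSE 3(−0.4) + 1(+0.6) = -0.6Δₒ = -5460 cm⁻¹.
For low-spin the configuration is t₂g⁴ eg⁰: orbital energy -1.6 × 9100 = -14560 cm⁻¹, and 1 additional pair relative to high-spin adds 15370 cm⁻¹, giving 810 cm⁻¹.
The difference is 810 − (-5460) = 6270 cm⁻¹, so high-spin lies lower.

6270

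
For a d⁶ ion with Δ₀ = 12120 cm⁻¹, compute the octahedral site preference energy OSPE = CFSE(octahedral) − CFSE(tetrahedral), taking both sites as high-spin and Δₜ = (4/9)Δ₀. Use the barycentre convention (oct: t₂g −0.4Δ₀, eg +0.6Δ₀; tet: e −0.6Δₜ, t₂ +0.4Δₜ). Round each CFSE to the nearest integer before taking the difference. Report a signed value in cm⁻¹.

-1616

Octahedral high-spin t₂g⁴ eg²: CFSE = -0.4 × 12120 = -4848 cm⁻¹.
Tetrahedral: e³ t₂³, CFSE = 3(−0.6) + 3(+0.4) = -0.6Δₜ = -0.6 × (4/9) × 12120 = -3232 cm⁻¹.
OSPE = CFSE(oct) − CFSE(tet) = -4848 − (-3232) = -1616 cm⁻¹.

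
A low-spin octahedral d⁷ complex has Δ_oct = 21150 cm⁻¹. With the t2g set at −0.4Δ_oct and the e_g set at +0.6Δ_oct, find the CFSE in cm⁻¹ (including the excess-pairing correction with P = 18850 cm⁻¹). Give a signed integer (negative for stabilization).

The d⁷ electrons fill as t2g^6 e_g^1.
The orbital stabilization is -1.8Δ_oct = -1.8 × 21150 = -38070 cm⁻¹.
Pairing penalty: 3 pairs vs 2 in the high-spin reference → 1 extra × P = 18850 cm⁻¹.
Overall CFSE = -38070 + 18850 = -19220 cm⁻¹.

-19220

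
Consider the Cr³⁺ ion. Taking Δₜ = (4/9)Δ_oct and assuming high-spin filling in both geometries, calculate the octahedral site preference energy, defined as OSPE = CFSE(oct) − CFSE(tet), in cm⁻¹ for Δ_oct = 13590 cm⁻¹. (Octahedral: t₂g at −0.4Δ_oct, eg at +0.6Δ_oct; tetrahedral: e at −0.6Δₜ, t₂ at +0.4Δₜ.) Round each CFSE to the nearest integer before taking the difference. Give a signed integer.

Cr³⁺: group 6, so d-count = 6 − 3 = 3.
Octahedral high-spin t2g^3 e_g^0: CFSE = -1.2 × 13590 = -16308 cm⁻¹.
In a tetrahedral site the filling is e^2 t2^1: CFSE(tet) = -0.8Δₜ = -0.8 × (4/9)(13590) = -4832 cm⁻¹.
Subtracting, OSPE = -16308 − (-4832) = -11476 cm⁻¹.

-11476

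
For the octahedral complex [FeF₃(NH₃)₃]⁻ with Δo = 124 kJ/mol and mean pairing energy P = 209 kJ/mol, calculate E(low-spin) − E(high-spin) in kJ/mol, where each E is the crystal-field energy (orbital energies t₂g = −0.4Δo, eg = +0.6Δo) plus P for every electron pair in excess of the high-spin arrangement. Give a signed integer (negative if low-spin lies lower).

Ligand charges: 3×(-1) from F⁻ and 3×(+0) from NH₃ sum to -3; with overall charge -1, Fe is +2.
Fe is in group 8, so Fe²⁺ is d⁶ (8 − 2 = 6).
In the high-spin limit (t₂g⁴ eg²) the orbital term is -0.4Δo = -50 kJ/mol, with no excess pairing.
Low-spin: t₂g⁶ eg⁰, orbital CFSE = -2.4Δo = -298 kJ/mol; plus 2 excess pairs × P = +418 kJ/mol; total 120 kJ/mol.
The difference is 120 − (-50) = 170 kJ/mol, so high-spin lies lower.

170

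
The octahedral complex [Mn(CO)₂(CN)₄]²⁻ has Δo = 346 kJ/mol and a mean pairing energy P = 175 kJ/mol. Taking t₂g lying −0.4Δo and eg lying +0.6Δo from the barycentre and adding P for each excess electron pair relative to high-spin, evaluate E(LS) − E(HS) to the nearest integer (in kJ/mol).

Ligand charges: 2×(+0) from CO and 4×(-1) from CN⁻ sum to -4; with overall charge -2, Mn is +2.
Group 7 minus oxidation state +2 gives a d⁵ configuration for Mn²⁺.
High-spin d⁵ fills as t₂g³ eg² with CFSE 3(−0.4) + 2(+0.6) = 0.0Δo = 0 kJ/mol.
Low-spin: t₂g⁵ eg⁰, orbital CFSE = -2.0Δo = -692 kJ/mol; plus 2 excess pairs × P = +350 kJ/mol; total -342 kJ/mol.
The difference is -342 − (0) = -342 kJ/mol, so low-spin lies lower.

-342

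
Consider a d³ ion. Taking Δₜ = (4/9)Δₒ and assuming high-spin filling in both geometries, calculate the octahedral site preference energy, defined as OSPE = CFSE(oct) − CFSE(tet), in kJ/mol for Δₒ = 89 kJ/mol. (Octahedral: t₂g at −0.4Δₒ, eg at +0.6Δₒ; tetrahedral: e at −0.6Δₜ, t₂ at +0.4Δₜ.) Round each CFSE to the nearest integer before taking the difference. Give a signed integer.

-75

Octahedral (high-spin): t2g^3 e_g^0, CFSE = 3(−0.4) + 0(+0.6) = -1.2Δₒ = -1.2 × 89 = -107 kJ/mol.
In a tetrahedral site the filling is e^2 t2^1: CFSE(tet) = -0.8Δₜ = -0.8 × (4/9)(89) = -32 kJ/mol.
Subtracting, OSPE = -107 − (-32) = -75 kJ/mol.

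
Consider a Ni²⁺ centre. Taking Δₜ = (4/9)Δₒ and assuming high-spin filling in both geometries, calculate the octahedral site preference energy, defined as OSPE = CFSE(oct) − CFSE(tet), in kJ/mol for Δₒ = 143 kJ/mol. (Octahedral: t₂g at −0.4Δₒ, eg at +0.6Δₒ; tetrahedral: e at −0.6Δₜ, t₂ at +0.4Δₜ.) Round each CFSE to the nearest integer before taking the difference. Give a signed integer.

-121

Ni²⁺: group 10, so d-count = 10 − 2 = 8.
Octahedral high-spin t2g^6 e_g^2: CFSE = -1.2 × 143 = -172 kJ/mol.
Tetrahedral e^4 t2^4 gives -0.8Δₜ = -0.8 × (4/9) × 143 = -51 kJ/mol.
Subtracting, OSPE = -172 − (-51) = -121 kJ/mol.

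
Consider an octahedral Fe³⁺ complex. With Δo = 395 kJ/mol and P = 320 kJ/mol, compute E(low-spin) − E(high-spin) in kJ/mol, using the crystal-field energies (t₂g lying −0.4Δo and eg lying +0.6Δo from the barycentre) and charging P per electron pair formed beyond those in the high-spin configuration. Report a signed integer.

Group 8 minus oxidation state +3 gives a d⁵ configuration for Fe³⁺.
In the high-spin limit (t₂g³ eg²) the orbital term is 0.0Δo = 0 kJ/mol, with no excess pairing.
Low-spin: t₂g⁵ eg⁰, orbital CFSE = -2.0Δo = -790 kJ/mol; plus 2 excess pairs × P = +640 kJ/mol; total -150 kJ/mol.
Thus E(LS) − E(HS) = -150 kJ/mol.

-150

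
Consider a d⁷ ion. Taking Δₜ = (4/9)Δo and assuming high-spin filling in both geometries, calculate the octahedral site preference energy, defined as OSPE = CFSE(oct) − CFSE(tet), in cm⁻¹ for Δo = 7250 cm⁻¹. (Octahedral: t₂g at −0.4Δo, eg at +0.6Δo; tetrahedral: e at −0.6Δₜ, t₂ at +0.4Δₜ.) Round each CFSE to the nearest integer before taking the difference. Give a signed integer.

Octahedral (high-spin): t₂g⁵ eg², CFSE = 5(−0.4) + 2(+0.6) = -0.8Δo = -0.8 × 7250 = -5800 cm⁻¹.
Tetrahedral: e⁴ t₂³, CFSE = 4(−0.6) + 3(+0.4) = -1.2Δₜ = -1.2 × (4/9) × 7250 = -3867 cm⁻¹.
OSPE = -5800 − (-3867) = -1933 cm⁻¹.

-1933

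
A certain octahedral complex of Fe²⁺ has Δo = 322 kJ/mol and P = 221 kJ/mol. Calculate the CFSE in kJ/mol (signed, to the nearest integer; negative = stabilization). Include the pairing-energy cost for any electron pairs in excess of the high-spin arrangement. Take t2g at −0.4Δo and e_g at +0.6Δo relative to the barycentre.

Fe²⁺: group 8, so d-count = 8 − 2 = 6.
Here Δo > P (322 > 221), so the low-spin state is favoured.
That gives t2g^6 e_g^0.
Orbital CFSE = -2.4Δo = -2.4 × 322 = -773 kJ/mol.
Excess pairs vs high-spin: 3 − 1 = 2; pairing cost = +442 kJ/mol.
Net CFSE = -773 + 442 = -331 kJ/mol.

-331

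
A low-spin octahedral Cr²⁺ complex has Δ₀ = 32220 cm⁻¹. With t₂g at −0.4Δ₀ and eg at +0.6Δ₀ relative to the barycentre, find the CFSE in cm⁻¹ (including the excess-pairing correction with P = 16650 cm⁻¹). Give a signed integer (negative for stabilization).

-34902

Cr is in group 6, so Cr²⁺ is d⁴ (6 − 2 = 4).
The d⁴ electrons fill as t₂g⁴ eg⁰.
The orbital stabilization is -1.6Δ₀ = -1.6 × 32220 = -51552 cm⁻¹.
Pairing penalty: 1 pair vs 0 in the high-spin reference → 1 extra × P = 16650 cm⁻¹.
Overall CFSE = -51552 + 16650 = -34902 cm⁻¹.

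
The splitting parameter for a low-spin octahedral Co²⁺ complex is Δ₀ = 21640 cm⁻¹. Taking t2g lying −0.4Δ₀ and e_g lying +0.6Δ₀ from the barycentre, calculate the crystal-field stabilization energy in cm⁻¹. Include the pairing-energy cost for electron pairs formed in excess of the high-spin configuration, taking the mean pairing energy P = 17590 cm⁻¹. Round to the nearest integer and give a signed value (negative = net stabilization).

-21362

Co sits in group 9; removing 2 electrons leaves Co²⁺ with 9 − 2 = 7 d electrons.
Configuration: t2g^6 e_g^1.
Orbital CFSE = 6(-0.4) + 1(0.6) = -1.8Δ₀ = -1.8 × 21640 = -38952 cm⁻¹.
High-spin d⁷ would be t2g^5 e_g^2 with 2 pairs; low-spin has 3, so 1 excess pair costs +1P = +17590 cm⁻¹.
Combining: -38952 + 17590 = -21362 cm⁻¹.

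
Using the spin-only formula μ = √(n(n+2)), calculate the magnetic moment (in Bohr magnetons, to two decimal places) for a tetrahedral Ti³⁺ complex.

Ti sits in group 4; removing 3 electrons leaves Ti³⁺ with 4 − 3 = 1 d electrons.
Tetrahedral splitting is small, so the complex is high-spin.
Configuration: e^1 t2^0 → 1 unpaired electron.
μ(spin-only) = √[1(1+2)] = √3 ≈ 1.73 Bohr magnetons.

1.73 Bohr magnetons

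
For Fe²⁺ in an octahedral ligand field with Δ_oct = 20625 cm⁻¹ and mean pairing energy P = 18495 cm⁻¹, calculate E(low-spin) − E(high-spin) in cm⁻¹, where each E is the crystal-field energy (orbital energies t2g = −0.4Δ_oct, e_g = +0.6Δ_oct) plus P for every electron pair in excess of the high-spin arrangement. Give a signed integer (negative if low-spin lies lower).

-4260

Fe²⁺: group 8, so d-count = 8 − 2 = 6.
High-spin: t2g^4 e_g^2, CFSE = -0.4Δ_oct = -8250 cm⁻¹.
Low-spin: t2g^6 e_g^0, orbital CFSE = -2.4Δ_oct = -49500 cm⁻¹; plus 2 excess pairs × P = +36990 cm⁻¹; total -12510 cm⁻¹.
E(LS) − E(HS) = -12510 − (-8250) = -4260 cm⁻¹.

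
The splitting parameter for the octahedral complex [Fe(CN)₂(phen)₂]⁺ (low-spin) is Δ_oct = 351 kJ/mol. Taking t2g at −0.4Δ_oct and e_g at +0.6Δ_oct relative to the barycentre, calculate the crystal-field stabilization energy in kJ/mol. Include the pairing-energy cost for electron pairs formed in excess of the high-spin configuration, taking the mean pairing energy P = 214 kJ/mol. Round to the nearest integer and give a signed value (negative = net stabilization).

Ligand charges: 2×(-1) from CN⁻ and 2×(+0) from phen sum to -2; with overall charge +1, Fe is +3.
Fe is in group 8, so Fe³⁺ is d⁵ (8 − 3 = 5).
Configuration: t2g^5 e_g^0.
Orbital CFSE = 5(-0.4) + 0(0.6) = -2.0Δ_oct = -2.0 × 351 = -702 kJ/mol.
Relative to high-spin t2g^3 e_g^2 (0 paired), the low-spin configuration has 2 additional pairs, contributing +2 × 214 = +428 kJ/mol.
Combining: -702 + 428 = -274 kJ/mol.

-274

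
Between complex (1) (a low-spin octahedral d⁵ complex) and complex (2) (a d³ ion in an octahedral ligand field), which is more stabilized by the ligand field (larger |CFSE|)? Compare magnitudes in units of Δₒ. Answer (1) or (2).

(1): t₂g⁵ eg⁰, CFSE = -2.0Δₒ.
(2): t₂g³ eg⁰, CFSE = -1.2Δₒ.
So (1) has the larger |CFSE|.

(1)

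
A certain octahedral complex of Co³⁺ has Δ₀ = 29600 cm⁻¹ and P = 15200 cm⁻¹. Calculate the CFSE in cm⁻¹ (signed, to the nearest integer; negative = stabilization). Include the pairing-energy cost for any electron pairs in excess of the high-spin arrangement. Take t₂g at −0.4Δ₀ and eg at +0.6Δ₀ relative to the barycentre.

-40640

Group 9 minus oxidation state +3 gives a d⁶ configuration for Co³⁺.
Since Δ₀ = 29600 cm⁻¹ > P = 15200 cm⁻¹, the complex adopts the low-spin configuration.
That gives t₂g⁶ eg⁰.
Orbital CFSE = -2.4Δ₀ = -2.4 × 29600 = -71040 cm⁻¹.
Excess pairs vs high-spin: 3 − 1 = 2; pairing cost = +30400 cm⁻¹.
Net CFSE = -71040 + 30400 = -40640 cm⁻¹.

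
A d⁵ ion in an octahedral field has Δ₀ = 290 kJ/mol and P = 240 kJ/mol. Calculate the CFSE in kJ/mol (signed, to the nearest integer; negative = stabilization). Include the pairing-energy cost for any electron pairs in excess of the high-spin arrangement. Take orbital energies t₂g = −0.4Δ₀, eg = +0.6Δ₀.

Since Δ₀ = 290 kJ/mol > P = 240 kJ/mol, the complex adopts the low-spin configuration.
That gives t₂g⁵ eg⁰.
Orbital CFSE = -2.0Δ₀ = -2.0 × 290 = -580 kJ/mol.
Excess pairs vs high-spin: 2 − 0 = 2; pairing cost = +480 kJ/mol.
Net CFSE = -580 + 480 = -100 kJ/mol.

-100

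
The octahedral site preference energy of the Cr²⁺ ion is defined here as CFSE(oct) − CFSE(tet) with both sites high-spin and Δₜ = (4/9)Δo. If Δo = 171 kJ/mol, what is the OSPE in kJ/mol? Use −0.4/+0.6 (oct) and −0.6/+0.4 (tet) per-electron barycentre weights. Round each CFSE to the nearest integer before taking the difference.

-73

Cr sits in group 6; removing 2 electrons leaves Cr²⁺ with 6 − 2 = 4 d electrons.
In an octahedral site d⁴ (HS) is t₂g³ eg¹, giving CFSE(oct) = -0.6Δo = -103 kJ/mol.
Tetrahedral e² t₂² gives -0.4Δₜ = -0.4 × (4/9) × 171 = -30 kJ/mol.
Subtracting, OSPE = -103 − (-30) = -73 kJ/mol.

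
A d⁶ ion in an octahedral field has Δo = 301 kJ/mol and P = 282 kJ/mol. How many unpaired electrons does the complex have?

0

With Δo > P the complex is low-spin.
Configuration: t2g^6 e_g^0.
Unpaired electrons: 0.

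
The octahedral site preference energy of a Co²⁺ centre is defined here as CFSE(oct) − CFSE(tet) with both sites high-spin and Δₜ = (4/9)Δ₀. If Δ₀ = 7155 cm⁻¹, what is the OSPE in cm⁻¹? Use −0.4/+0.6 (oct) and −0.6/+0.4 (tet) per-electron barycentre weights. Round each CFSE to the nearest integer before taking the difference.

-1908

Group 9 minus oxidation state +2 gives a d⁷ configuration for Co²⁺.
Octahedral (high-spin): t₂g⁵ eg², CFSE = 5(−0.4) + 2(+0.6) = -0.8Δ₀ = -0.8 × 7155 = -5724 cm⁻¹.
Tetrahedral: e⁴ t₂³, CFSE = 4(−0.6) + 3(+0.4) = -1.2Δₜ = -1.2 × (4/9) × 7155 = -3816 cm⁻¹.
OSPE = -5724 − (-3816) = -1908 cm⁻¹.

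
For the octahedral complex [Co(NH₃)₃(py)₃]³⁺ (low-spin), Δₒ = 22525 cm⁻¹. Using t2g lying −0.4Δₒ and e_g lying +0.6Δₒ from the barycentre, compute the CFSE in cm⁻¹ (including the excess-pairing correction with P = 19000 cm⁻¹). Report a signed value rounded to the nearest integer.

Ligand charges: 3×(+0) from NH₃ and 3×(+0) from py sum to +0; with overall charge +3, Co is +3.
Co³⁺: group 9, so d-count = 9 − 3 = 6.
Electron filling gives t2g^6 e_g^0.
CFSE(orbital) = 6×(-0.4Δₒ) + 0×(0.6Δₒ) = -2.4Δₒ; with Δₒ = 22525 cm⁻¹ that is -54060 cm⁻¹.
Pairing penalty: 3 pairs vs 1 in the high-spin reference → 2 extra × P = 38000 cm⁻¹.
Overall CFSE = -54060 + 38000 = -16060 cm⁻¹.

-16060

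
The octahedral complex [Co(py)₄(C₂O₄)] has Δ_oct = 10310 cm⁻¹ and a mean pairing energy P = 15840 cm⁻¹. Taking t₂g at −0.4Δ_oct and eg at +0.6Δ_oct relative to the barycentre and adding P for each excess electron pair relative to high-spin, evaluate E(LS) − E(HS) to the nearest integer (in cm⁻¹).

Ligand charges: 4×(+0) from py and 1×(-2) from C₂O₄²⁻ sum to -2; with overall charge +0, Co is +2.
Group 9 minus oxidation state +2 gives a d⁷ configuration for Co²⁺.
In the high-spin limit (t₂g⁵ eg²) the orbital term is -0.8Δ_oct = -8248 cm⁻¹, with no excess pairing.
For low-spin the configuration is t₂g⁶ eg¹: orbital energy -1.8 × 10310 = -18558 cm⁻¹, and 1 additional pair relative to high-spin adds 15840 cm⁻¹, giving -2718 cm⁻¹.
The difference is -2718 − (-8248) = 5530 cm⁻¹, so high-spin lies lower.

5530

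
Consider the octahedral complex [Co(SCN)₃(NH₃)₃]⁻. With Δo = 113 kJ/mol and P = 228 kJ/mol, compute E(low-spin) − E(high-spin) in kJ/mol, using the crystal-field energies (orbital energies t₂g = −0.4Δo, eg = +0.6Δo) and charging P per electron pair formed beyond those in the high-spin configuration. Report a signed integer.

Ligand charges: 3×(-1) from SCN⁻ and 3×(+0) from NH₃ sum to -3; with overall charge -1, Co is +2.
Co is in group 9, so Co²⁺ is d⁷ (9 − 2 = 7).
High-spin d⁷ fills as t₂g⁵ eg² with CFSE 5(−0.4) + 2(+0.6) = -0.8Δo = -90 kJ/mol.
For low-spin the configuration is t₂g⁶ eg¹: orbital energy -1.8 × 113 = -203 kJ/mol, and 1 additional pair relative to high-spin adds 228 kJ/mol, giving 25 kJ/mol.
E(LS) − E(HS) = 25 − (-90) = 115 kJ/mol.

115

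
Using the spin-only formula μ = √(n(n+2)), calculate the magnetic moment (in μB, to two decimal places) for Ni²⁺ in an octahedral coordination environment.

2.83 μB

Ni sits in group 10; removing 2 electrons leaves Ni²⁺ with 10 − 2 = 8 d electrons.
Configuration: t2g^6 e_g^2 → 2 unpaired electrons.
μ(spin-only) = √[2(2+2)] = √8 ≈ 2.83 μB.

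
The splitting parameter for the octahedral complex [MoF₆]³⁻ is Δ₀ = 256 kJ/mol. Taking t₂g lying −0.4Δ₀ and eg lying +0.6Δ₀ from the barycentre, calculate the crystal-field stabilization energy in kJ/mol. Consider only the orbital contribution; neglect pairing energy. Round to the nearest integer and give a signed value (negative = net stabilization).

Each F⁻ contributes -1; 6 × (-1) = -6. With overall charge -3, Mo is in the +3 oxidation state.
Group 6 minus oxidation state +3 gives a d³ configuration for Mo³⁺.
Electron filling gives t₂g³ eg⁰.
Orbital CFSE = 3(-0.4) + 0(0.6) = -1.2Δ₀ = -1.2 × 256 = -307 kJ/mol.

-307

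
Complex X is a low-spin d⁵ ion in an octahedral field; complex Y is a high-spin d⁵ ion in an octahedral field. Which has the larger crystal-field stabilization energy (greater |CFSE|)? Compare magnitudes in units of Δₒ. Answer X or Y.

X: t2g^5 e_g^0, CFSE = -2.0Δₒ.
Y: t₂g³ eg², CFSE = 0.0Δₒ.
So X has the larger |CFSE|.

X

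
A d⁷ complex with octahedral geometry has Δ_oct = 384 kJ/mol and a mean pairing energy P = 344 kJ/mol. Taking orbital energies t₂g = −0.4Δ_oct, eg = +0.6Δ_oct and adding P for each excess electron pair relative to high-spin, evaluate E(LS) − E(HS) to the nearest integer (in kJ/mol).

High-spin: t₂g⁵ eg², CFSE = -0.8Δ_oct = -307 kJ/mol.
For low-spin the configuration is t₂g⁶ eg¹: orbital energy -1.8 × 384 = -691 kJ/mol, and 1 additional pair relative to high-spin adds 344 kJ/mol, giving -347 kJ/mol.
E(LS) − E(HS) = -347 − (-307) = -40 kJ/mol.

-40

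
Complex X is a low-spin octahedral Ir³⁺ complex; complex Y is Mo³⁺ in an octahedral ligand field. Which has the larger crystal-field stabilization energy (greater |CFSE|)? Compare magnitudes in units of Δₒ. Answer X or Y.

X: Ir³⁺: group 9, so d-count = 9 − 3 = 6; t₂g⁶ eg⁰, CFSE = -2.4Δₒ.
Y: Mo is in group 6, so Mo³⁺ is d³ (6 − 3 = 3); t₂g³ eg⁰, CFSE = -1.2Δₒ.
So X has the larger |CFSE|.

X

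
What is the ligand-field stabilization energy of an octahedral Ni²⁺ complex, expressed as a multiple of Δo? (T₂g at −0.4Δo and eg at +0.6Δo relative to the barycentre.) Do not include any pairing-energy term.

-1.2 Δo

Ni is in group 10, so Ni²⁺ is d⁸ (10 − 2 = 8).
Configuration: t₂g⁶ eg².
CFSE = 6(-0.4Δo) + 2(0.6Δo) = -2.4Δo + 1.2Δo = -1.2Δo.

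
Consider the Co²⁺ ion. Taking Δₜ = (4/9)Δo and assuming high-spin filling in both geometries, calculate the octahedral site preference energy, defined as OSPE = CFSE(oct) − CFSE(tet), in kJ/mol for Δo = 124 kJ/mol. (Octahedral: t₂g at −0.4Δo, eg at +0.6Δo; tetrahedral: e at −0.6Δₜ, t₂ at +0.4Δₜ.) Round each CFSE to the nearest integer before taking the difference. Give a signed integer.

Co sits in group 9; removing 2 electrons leaves Co²⁺ with 9 − 2 = 7 d electrons.
Octahedral (high-spin): t2g^5 e_g^2, CFSE = 5(−0.4) + 2(+0.6) = -0.8Δo = -0.8 × 124 = -99 kJ/mol.
In a tetrahedral site the filling is e^4 t2^3: CFSE(tet) = -1.2Δₜ = -1.2 × (4/9)(124) = -66 kJ/mol.
OSPE = CFSE(oct) − CFSE(tet) = -99 − (-66) = -33 kJ/mol.

-33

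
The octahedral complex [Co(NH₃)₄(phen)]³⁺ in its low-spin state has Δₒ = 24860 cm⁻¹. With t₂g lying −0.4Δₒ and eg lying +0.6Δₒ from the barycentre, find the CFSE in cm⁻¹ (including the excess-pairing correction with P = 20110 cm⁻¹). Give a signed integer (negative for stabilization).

Ligand charges: 4×(+0) from NH₃ and 1×(+0) from phen sum to +0; with overall charge +3, Co is +3.
Co is in group 9, so Co³⁺ is d⁶ (9 − 3 = 6).
Electron filling gives t₂g⁶ eg⁰.
CFSE(orbital) = 6×(-0.4Δₒ) + 0×(0.6Δₒ) = -2.4Δₒ; with Δₒ = 24860 cm⁻¹ that is -59664 cm⁻¹.
High-spin d⁶ would be t₂g⁴ eg² with 1 pair; low-spin has 3, so 2 excess pairs cost +2P = +40220 cm⁻¹.
Net CFSE = -59664 + 40220 = -19444 cm⁻¹.

-19444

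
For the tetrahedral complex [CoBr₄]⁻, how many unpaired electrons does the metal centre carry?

4

Each Br⁻ contributes -1; 4 × (-1) = -4. With overall charge -1, Co is in the +3 oxidation state.
Co sits in group 9; removing 3 electrons leaves Co³⁺ with 9 − 3 = 6 d electrons.
With tetrahedral geometry the complex is necessarily high-spin.
Configuration: e³ t₂³, giving 4 unpaired electrons.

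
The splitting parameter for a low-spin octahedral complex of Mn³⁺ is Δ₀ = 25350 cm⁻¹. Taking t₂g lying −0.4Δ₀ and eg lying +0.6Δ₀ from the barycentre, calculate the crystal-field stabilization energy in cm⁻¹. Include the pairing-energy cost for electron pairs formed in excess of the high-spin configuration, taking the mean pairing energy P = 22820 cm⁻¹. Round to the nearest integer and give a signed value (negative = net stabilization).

Mn is in group 7, so Mn³⁺ is d⁴ (7 − 3 = 4).
Electron filling gives t₂g⁴ eg⁰.
CFSE(orbital) = 4×(-0.4Δ₀) + 0×(0.6Δ₀) = -1.6Δ₀; with Δ₀ = 25350 cm⁻¹ that is -40560 cm⁻¹.
High-spin d⁴ would be t₂g³ eg¹ with 0 pairs; low-spin has 1, so 1 excess pair costs +1P = +22820 cm⁻¹.
Net CFSE = -40560 + 22820 = -17740 cm⁻¹.

-17740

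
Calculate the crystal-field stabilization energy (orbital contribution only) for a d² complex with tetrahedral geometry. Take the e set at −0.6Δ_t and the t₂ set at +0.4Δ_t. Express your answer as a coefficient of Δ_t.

Tetrahedral fields are weak (Δₜ ≈ 4/9 Δₒ), so electrons fill high-spin.
Configuration: e² t₂⁰.
CFSE = 2(-0.6Δ_t) + 0(0.4Δ_t) = -1.2Δ_t + 0.0Δ_t = -1.2Δ_t.

-1.2 Δ_t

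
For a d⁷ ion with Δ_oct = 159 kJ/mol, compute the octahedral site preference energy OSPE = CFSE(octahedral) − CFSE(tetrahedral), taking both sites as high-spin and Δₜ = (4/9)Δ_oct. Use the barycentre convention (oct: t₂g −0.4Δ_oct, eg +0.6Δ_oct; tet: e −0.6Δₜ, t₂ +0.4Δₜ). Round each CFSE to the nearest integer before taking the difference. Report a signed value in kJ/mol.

Octahedral high-spin t2g^5 e_g^2: CFSE = -0.8 × 159 = -127 kJ/mol.
Tetrahedral e^4 t2^3 gives -1.2Δₜ = -1.2 × (4/9) × 159 = -85 kJ/mol.
Subtracting, OSPE = -127 − (-85) = -42 kJ/mol.

-42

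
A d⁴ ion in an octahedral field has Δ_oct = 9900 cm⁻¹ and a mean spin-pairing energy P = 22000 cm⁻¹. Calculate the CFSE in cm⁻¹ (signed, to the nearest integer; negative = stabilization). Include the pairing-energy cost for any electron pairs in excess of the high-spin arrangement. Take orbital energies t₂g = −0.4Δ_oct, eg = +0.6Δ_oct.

-5940

Δ_oct < P, so pairing is avoided: the ground state is high-spin.
Configuration: t₂g³ eg¹.
Orbital CFSE = -0.6Δ_oct = -0.6 × 9900 = -5940 cm⁻¹.
High-spin has no excess pairs, so no pairing correction applies.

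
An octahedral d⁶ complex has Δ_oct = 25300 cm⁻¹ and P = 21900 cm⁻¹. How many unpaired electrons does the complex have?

0

Here Δ_oct > P (25300 > 21900), so the low-spin state is favoured.
Configuration: t₂g⁶ eg⁰.
Unpaired electrons: 0.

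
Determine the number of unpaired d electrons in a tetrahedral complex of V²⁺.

V sits in group 5; removing 2 electrons leaves V²⁺ with 5 − 2 = 3 d electrons.
With tetrahedral geometry the complex is necessarily high-spin.
Configuration: e² t₂¹, giving 3 unpaired electrons.

3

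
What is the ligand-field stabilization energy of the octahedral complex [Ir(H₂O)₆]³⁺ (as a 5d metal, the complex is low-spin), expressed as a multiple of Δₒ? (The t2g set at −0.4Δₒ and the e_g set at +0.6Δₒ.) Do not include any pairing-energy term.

-2.4 Δₒ

H₂O is neutral, so the +3 overall charge sits on Ir: oxidation state +3.
Ir is in group 9, so Ir³⁺ is d⁶ (9 − 3 = 6).
Configuration: t2g^6 e_g^0.
CFSE = 6(-0.4Δₒ) + 0(0.6Δₒ) = -2.4Δₒ + 0.0Δₒ = -2.4Δₒ.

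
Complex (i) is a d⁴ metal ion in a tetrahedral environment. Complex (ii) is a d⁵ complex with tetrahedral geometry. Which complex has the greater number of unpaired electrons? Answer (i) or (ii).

(ii)

(i): Tetrahedral splitting is small, so the complex is high-spin; e^2 t2^2 → 4 unpaired.
(ii): Tetrahedral splitting is small, so the complex is high-spin; e^2 t2^3 → 5 unpaired.
So (ii) has more unpaired electrons.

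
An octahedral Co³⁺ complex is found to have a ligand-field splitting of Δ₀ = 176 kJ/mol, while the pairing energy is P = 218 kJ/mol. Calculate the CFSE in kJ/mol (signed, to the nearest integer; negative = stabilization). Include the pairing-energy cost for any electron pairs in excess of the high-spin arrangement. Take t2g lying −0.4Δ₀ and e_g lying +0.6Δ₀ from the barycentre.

Co sits in group 9; removing 3 electrons leaves Co³⁺ with 9 − 3 = 6 d electrons.
With Δ₀ < P the complex is high-spin.
Configuration: t2g^4 e_g^2.
Orbital CFSE = -0.4Δ₀ = -0.4 × 176 = -70 kJ/mol.
High-spin has no excess pairs, so no pairing correction applies.

-70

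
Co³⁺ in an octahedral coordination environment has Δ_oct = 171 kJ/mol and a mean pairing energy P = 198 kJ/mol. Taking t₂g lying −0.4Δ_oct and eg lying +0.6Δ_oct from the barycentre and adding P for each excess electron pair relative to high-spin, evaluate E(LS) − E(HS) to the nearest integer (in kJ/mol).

Co is in group 9, so Co³⁺ is d⁶ (9 − 3 = 6).
High-spin d⁶ fills as t₂g⁴ eg² with CFSE 4(−0.4) + 2(+0.6) = -0.4Δ_oct = -68 kJ/mol.
Low-spin: t₂g⁶ eg⁰, orbital CFSE = -2.4Δ_oct = -410 kJ/mol; plus 2 excess pairs × P = +396 kJ/mol; total -14 kJ/mol.
The difference is -14 − (-68) = 54 kJ/mol, so high-spin lies lower.

54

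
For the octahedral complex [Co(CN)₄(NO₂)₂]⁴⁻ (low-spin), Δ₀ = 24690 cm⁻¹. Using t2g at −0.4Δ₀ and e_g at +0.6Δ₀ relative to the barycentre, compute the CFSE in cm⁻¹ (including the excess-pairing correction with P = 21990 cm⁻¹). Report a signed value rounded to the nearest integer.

Ligand charges: 4×(-1) from CN⁻ and 2×(-1) from NO₂⁻ sum to -6; with overall charge -4, Co is +2.
Group 9 minus oxidation state +2 gives a d⁷ configuration for Co²⁺.
The d⁷ electrons fill as t2g^6 e_g^1.
CFSE(orbital) = 6×(-0.4Δ₀) + 1×(0.6Δ₀) = -1.8Δ₀; with Δ₀ = 24690 cm⁻¹ that is -44442 cm⁻¹.
Relative to high-spin t2g^5 e_g^2 (2 paired), the low-spin configuration has 1 additional pair, contributing +1 × 21990 = +21990 cm⁻¹.
Net CFSE = -44442 + 21990 = -22452 cm⁻¹.

-22452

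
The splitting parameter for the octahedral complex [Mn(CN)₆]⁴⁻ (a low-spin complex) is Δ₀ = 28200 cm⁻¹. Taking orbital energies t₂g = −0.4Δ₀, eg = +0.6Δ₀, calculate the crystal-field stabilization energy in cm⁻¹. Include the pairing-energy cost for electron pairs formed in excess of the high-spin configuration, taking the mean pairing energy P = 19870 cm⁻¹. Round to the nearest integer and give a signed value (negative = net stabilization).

Each CN⁻ contributes -1; 6 × (-1) = -6. With overall charge -4, Mn is in the +2 oxidation state.
Mn sits in group 7; removing 2 electrons leaves Mn²⁺ with 7 − 2 = 5 d electrons.
Electron filling gives t₂g⁵ eg⁰.
The orbital stabilization is -2.0Δ₀ = -2.0 × 28200 = -56400 cm⁻¹.
High-spin d⁵ would be t₂g³ eg² with 0 pairs; low-spin has 2, so 2 excess pairs cost +2P = +39740 cm⁻¹.
Overall CFSE = -56400 + 39740 = -16660 cm⁻¹.

-16660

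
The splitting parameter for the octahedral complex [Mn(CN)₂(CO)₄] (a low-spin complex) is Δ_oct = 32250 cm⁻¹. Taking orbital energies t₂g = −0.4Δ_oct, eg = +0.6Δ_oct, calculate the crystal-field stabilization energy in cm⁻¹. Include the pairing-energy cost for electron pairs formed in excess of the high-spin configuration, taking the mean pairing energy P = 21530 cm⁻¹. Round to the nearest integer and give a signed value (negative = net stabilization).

-21440

Ligand charges: 2×(-1) from CN⁻ and 4×(+0) from CO sum to -2; with overall charge +0, Mn is +2.
Mn sits in group 7; removing 2 electrons leaves Mn²⁺ with 7 − 2 = 5 d electrons.
Electron filling gives t₂g⁵ eg⁰.
CFSE(orbital) = 5×(-0.4Δ_oct) + 0×(0.6Δ_oct) = -2.0Δ_oct; with Δ_oct = 32250 cm⁻¹ that is -64500 cm⁻¹.
High-spin d⁵ would be t₂g³ eg² with 0 pairs; low-spin has 2, so 2 excess pairs cost +2P = +43060 cm⁻¹.
Net CFSE = -64500 + 43060 = -21440 cm⁻¹.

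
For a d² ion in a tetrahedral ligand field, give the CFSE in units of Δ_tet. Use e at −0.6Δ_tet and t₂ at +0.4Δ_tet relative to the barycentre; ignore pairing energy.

With tetrahedral geometry the complex is necessarily high-spin.
Configuration: e² t₂⁰.
CFSE = 2(-0.6Δ_tet) + 0(0.4Δ_tet) = -1.2Δ_tet + 0.0Δ_tet = -1.2Δ_tet.

-1.2 Δ_tet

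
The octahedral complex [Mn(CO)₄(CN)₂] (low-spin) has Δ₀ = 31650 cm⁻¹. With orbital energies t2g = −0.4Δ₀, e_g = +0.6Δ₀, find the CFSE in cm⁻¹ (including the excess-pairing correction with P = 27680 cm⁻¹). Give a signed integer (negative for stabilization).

Ligand charges: 4×(+0) from CO and 2×(-1) from CN⁻ sum to -2; with overall charge +0, Mn is +2.
Mn sits in group 7; removing 2 electrons leaves Mn²⁺ with 7 − 2 = 5 d electrons.
Configuration: t2g^5 e_g^0.
The orbital stabilization is -2.0Δ₀ = -2.0 × 31650 = -63300 cm⁻¹.
Pairing penalty: 2 pairs vs 0 in the high-spin reference → 2 extra × P = 55360 cm⁻¹.
Combining: -63300 + 55360 = -7940 cm⁻¹.

-7940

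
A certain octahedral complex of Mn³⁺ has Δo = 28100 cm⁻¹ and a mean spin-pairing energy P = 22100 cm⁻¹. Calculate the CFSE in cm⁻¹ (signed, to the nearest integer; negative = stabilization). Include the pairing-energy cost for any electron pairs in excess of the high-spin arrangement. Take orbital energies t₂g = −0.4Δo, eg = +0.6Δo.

Mn is in group 7, so Mn³⁺ is d⁴ (7 − 3 = 4).
With Δo > P the complex is low-spin.
Filling d⁴ accordingly: t₂g⁴ eg⁰.
Orbital CFSE = -1.6Δo = -1.6 × 28100 = -44960 cm⁻¹.
Excess pairs vs high-spin: 1 − 0 = 1; pairing cost = +22100 cm⁻¹.
Net CFSE = -44960 + 22100 = -22860 cm⁻¹.

-22860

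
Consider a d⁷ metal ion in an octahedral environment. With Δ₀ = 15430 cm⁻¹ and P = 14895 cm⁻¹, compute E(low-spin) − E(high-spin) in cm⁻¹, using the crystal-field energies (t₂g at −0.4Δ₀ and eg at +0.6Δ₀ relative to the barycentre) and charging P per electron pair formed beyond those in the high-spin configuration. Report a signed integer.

In the high-spin limit (t₂g⁵ eg²) the orbital term is -0.8Δ₀ = -12344 cm⁻¹, with no excess pairing.
For low-spin the configuration is t₂g⁶ eg¹: orbital energy -1.8 × 15430 = -27774 cm⁻¹, and 1 additional pair relative to high-spin adds 14895 cm⁻¹, giving -12879 cm⁻¹.
Thus E(LS) − E(HS) = -535 cm⁻¹.

-535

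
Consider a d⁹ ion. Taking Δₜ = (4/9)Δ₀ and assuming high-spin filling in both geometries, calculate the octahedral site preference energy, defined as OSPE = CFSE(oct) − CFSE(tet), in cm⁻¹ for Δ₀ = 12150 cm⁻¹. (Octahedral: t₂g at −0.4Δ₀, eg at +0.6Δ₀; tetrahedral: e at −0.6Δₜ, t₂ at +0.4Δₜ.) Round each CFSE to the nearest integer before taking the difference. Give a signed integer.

-5130

Octahedral high-spin t₂g⁶ eg³: CFSE = -0.6 × 12150 = -7290 cm⁻¹.
Tetrahedral: e⁴ t₂⁵, CFSE = 4(−0.6) + 5(+0.4) = -0.4Δₜ = -0.4 × (4/9) × 12150 = -2160 cm⁻¹.
OSPE = CFSE(oct) − CFSE(tet) = -7290 − (-2160) = -5130 cm⁻¹.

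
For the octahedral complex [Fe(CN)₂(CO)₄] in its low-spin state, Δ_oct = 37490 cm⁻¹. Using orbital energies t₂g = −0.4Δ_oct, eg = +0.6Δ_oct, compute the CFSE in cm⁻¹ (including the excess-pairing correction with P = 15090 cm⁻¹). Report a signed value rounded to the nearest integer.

Ligand charges: 2×(-1) from CN⁻ and 4×(+0) from CO sum to -2; with overall charge +0, Fe is +2.
Group 8 minus oxidation state +2 gives a d⁶ configuration for Fe²⁺.
Electron filling gives t₂g⁶ eg⁰.
Orbital CFSE = 6(-0.4) + 0(0.6) = -2.4Δ_oct = -2.4 × 37490 = -89976 cm⁻¹.
Pairing penalty: 3 pairs vs 1 in the high-spin reference → 2 extra × P = 30180 cm⁻¹.
Combining: -89976 + 30180 = -59796 cm⁻¹.

-59796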